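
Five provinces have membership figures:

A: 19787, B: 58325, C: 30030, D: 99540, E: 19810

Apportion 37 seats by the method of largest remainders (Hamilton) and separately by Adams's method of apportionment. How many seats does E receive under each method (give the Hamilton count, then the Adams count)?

3 and 4

Hamilton: A 3, B 10, C 5, D 16, E 3.
Adams: A 3, B 9, C 5, D 16, E 4.
E gets 3 under Hamilton and 4 under Adams.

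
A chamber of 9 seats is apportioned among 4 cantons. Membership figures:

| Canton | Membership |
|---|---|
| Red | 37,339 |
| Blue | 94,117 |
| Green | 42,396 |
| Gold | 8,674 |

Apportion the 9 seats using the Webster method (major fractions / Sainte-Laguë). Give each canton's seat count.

Red 2, Blue 5, Green 2, Gold 0

Standard divisor 182526/9 ≈ 20280.667; standard quotas: Red 1.841, Blue 4.641, Green 2.090, Gold 0.428.
Rounding to the nearest integer gives Red 2, Blue 5, Green 2, Gold 0 — total 9, matching the house size, so no adjustment is needed.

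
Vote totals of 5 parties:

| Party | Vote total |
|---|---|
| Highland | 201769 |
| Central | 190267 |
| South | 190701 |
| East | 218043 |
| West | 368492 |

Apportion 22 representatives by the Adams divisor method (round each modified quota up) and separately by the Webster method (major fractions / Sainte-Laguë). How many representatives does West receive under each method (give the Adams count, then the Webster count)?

6 and 7

Adams: Highland 4, Central 4, South 4, East 4, West 6.
Webster: Highland 4, Central 3, South 4, East 4, West 7.
West gets 6 under Adams and 7 under Webster.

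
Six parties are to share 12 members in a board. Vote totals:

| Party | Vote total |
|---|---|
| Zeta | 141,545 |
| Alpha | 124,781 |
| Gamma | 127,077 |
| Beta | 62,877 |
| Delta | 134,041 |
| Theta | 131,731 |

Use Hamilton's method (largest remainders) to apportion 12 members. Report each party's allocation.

Zeta 3, Alpha 2, Gamma 2, Beta 1, Delta 2, Theta 2

Total 722052; standard divisor 722052/12 = 60171.
Standard quotas: Zeta 2.3524, Alpha 2.0738, Gamma 2.1119, Beta 1.0450, Delta 2.2277, Theta 2.1893.
Lower quotas: Zeta 2, Alpha 2, Gamma 2, Beta 1, Delta 2, Theta 2 (sum 11, leaving 1 seat).
Remainders in descending order: Zeta 0.3524, Delta 0.2277, Theta 0.1893, Gamma 0.1119, Alpha 0.0738, Beta 0.0450.
Largest remainder: Zeta receives the extra seat.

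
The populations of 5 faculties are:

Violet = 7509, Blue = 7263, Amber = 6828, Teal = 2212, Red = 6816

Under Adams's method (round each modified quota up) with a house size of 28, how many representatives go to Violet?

7

Standard divisor 30628/28 ≈ 1093.857; standard quotas: Violet 6.865, Blue 6.640, Amber 6.242, Teal 2.022, Red 6.231.
Rounding up gives 7, 7, 7, 3, 7 = 31 seats, so the divisor must be adjusted.
With modified divisor 1200: modified quotas Violet 6.258, Blue 6.053, Amber 5.690, Teal 1.843, Red 5.680.
Rounding up: Violet 7, Blue 7, Amber 6, Teal 2, Red 6 (total 28).
Violet receives 7.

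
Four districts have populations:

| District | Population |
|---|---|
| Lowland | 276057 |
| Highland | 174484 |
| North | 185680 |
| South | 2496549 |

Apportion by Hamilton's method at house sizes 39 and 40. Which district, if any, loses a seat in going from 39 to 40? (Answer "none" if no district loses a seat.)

none

At 39 seats: Lowland 4, Highland 2, North 2, South 31.
At 40 seats: Lowland 4, Highland 2, North 2, South 32.
No district's allocation decreased.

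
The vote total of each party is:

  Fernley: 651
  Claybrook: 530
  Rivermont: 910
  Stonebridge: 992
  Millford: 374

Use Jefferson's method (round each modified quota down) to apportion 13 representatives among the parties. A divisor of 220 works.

With modified divisor 220: modified quotas Fernley 2.959, Claybrook 2.409, Rivermont 4.136, Stonebridge 4.509, Millford 1.700.
Rounding down: Fernley 2, Claybrook 2, Rivermont 4, Stonebridge 4, Millford 1 (total 13).

Fernley 2; Claybrook 2; Rivermont 4; Stonebridge 4; Millford 1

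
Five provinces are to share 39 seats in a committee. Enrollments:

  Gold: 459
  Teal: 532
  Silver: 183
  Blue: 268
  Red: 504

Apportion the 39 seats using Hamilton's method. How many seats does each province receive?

Standard divisor: 1946 ÷ 39 ≈ 49.897.
Standard quotas: Gold 9.199, Teal 10.662, Silver 3.668, Blue 5.371, Red 10.101.
Lower quotas: Gold 9, Teal 10, Silver 3, Blue 5, Red 10 (sum 37, leaving 2 seats).
Remainders in descending order: Silver 0.668, Teal 0.662, Blue 0.371, Gold 0.199, Red 0.101.
Largest remainders: Silver, Teal receive the extra seats.

Gold: 9; Teal: 11; Silver: 4; Blue: 5; Red: 10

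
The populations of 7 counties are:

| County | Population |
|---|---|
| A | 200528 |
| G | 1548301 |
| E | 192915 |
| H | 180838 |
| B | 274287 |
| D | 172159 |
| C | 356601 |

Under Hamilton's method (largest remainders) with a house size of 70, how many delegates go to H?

Standard divisor: 2925629 ÷ 70 ≈ 41794.7.
Standard quotas: A 4.7979, G 37.0454, E 4.6158, H 4.3268, B 6.5627, D 4.1192, C 8.5322.
Lower quotas: A 4, G 37, E 4, H 4, B 6, D 4, C 8 (sum 67, leaving 3 seats).
Remainders in descending order: A 0.7979, E 0.6158, B 0.5627, C 0.5322, H 0.3268, D 0.1192, G 0.0454.
The surplus seats go to A, E, B.
H receives 4.

4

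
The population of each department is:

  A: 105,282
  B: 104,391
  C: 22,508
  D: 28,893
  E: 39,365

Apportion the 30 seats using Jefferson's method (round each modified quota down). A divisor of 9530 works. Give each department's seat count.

With modified divisor 9530: modified quotas A 11.047, B 10.954, C 2.362, D 3.032, E 4.131.
Rounding down: A 11, B 10, C 2, D 3, E 4 (total 30).

A=11, B=10, C=2, D=3, E=4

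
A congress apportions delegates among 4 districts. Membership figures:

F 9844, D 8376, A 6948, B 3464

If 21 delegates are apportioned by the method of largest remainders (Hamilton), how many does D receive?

Total 28632; standard divisor 28632/21 ≈ 1363.429.
Standard quotas: F 7.2200, D 6.1433, A 5.0960, B 2.5407.
Lower quotas: F 7, D 6, A 5, B 2 (sum 20, leaving 1 seat).
Remainders in descending order: B 0.5407, F 0.2200, D 0.1433, A 0.0960.
The surplus seat goes to B.
D receives 6.

6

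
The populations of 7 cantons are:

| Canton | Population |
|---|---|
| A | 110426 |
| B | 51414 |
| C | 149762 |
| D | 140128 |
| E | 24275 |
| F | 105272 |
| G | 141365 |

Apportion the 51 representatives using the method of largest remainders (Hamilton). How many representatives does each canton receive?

A: 8, B: 4, C: 10, D: 10, E: 2, F: 7, G: 10

The standard divisor is 722642/51 ≈ 14169.451.
Standard quotas: A 7.7932, B 3.6285, C 10.5694, D 9.8894, E 1.7132, F 7.4295, G 9.9767.
Lower quotas: A 7, B 3, C 10, D 9, E 1, F 7, G 9 (sum 46, leaving 5 seats).
Remainders in descending order: G 0.9767, D 0.8894, A 0.7932, E 0.7132, B 0.6285, C 0.5694, F 0.4295.
Largest remainders: G, D, A, E, B receive the extra seats.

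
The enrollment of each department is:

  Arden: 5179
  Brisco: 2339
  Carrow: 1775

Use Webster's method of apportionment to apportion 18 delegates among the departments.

Arden 10; Brisco 5; Carrow 3

Standard divisor 9293/18 ≈ 516.278; standard quotas: Arden 10.031, Brisco 4.531, Carrow 3.438.
Rounding to the nearest integer gives Arden 10, Brisco 5, Carrow 3 — total 18, matching the house size, so no adjustment is needed.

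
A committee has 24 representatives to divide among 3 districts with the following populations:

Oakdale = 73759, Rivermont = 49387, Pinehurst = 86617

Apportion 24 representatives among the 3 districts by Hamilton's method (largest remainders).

The standard divisor is 209763/24 ≈ 8740.125.
Standard quotas: Oakdale 8.4391, Rivermont 5.6506, Pinehurst 9.9103.
Lower quotas: Oakdale 8, Rivermont 5, Pinehurst 9 (sum 22, leaving 2 seats).
Remainders in descending order: Pinehurst 0.9103, Rivermont 0.6506, Oakdale 0.4391.
Largest remainders: Pinehurst, Rivermont receive the extra seats.

Oakdale=8, Rivermont=6, Pinehurst=10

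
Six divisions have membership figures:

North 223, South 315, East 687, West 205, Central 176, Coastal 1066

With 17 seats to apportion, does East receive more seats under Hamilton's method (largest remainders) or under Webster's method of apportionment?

Webster

Hamilton: North 2, South 2, East 4, West 1, Central 1, Coastal 7.
Webster: North 1, South 2, East 5, West 1, Central 1, Coastal 7.
East gets 4 under Hamilton and 5 under Webster.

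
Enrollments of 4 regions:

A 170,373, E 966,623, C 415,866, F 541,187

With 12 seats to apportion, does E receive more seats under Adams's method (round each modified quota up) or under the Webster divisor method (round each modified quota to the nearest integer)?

Webster

Adams: A 1, E 5, C 3, F 3.
Webster: A 1, E 6, C 2, F 3.
E gets 5 under Adams and 6 under Webster.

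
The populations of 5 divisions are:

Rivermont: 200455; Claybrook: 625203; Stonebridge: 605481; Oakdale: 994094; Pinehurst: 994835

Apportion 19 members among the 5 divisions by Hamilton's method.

The standard divisor is 3420068/19 ≈ 180003.579.
Standard quotas: Rivermont 1.1136, Claybrook 3.4733, Stonebridge 3.3637, Oakdale 5.5226, Pinehurst 5.5268.
Lower quotas: Rivermont 1, Claybrook 3, Stonebridge 3, Oakdale 5, Pinehurst 5 (sum 17, leaving 2 seats).
Remainders in descending order: Pinehurst 0.5268, Oakdale 0.5226, Claybrook 0.4733, Stonebridge 0.3637, Rivermont 0.1136.
Largest remainders: Pinehurst, Oakdale receive the extra seats.

Rivermont=1, Claybrook=3, Stonebridge=3, Oakdale=6, Pinehurst=6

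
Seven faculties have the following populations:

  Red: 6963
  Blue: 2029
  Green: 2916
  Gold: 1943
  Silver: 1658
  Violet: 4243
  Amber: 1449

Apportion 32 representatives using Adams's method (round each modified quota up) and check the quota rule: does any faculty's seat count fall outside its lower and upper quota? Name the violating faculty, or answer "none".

none

Standard quotas: Red 10.510, Blue 3.062, Green 4.401, Gold 2.933, Silver 2.503, Violet 6.404, Amber 2.187.
Adams allocation: Red 10, Blue 3, Green 5, Gold 3, Silver 3, Violet 6, Amber 2.
Every allocation lies between the lower and upper quota.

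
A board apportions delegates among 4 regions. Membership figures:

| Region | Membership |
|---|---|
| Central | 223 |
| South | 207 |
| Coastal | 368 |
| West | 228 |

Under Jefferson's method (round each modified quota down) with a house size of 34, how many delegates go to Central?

7

Standard divisor 1026/34 ≈ 30.176; standard quotas: Central 7.390, South 6.860, Coastal 12.195, West 7.556.
Rounding down gives 7, 6, 12, 7 = 32 seats, so the divisor must be adjusted.
With modified divisor 28.4: modified quotas Central 7.852, South 7.289, Coastal 12.958, West 8.028.
Rounding down: Central 7, South 7, Coastal 12, West 8 (total 34).
Central receives 7.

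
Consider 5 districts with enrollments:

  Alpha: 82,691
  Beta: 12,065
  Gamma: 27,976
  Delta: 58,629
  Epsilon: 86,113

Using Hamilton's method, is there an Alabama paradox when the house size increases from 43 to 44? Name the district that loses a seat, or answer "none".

At 43 seats: Alpha 13, Beta 2, Gamma 5, Delta 9, Epsilon 14.
At 44 seats: Alpha 14, Beta 2, Gamma 4, Delta 10, Epsilon 14.
Gamma drops from 5 to 4.

Gamma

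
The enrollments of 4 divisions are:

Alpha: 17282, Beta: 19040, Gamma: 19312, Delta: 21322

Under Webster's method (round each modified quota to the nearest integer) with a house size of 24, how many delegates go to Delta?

Standard divisor 76956/24 ≈ 3206.5; standard quotas: Alpha 5.390, Beta 5.938, Gamma 6.023, Delta 6.650.
Rounding to the nearest integer gives Alpha 5, Beta 6, Gamma 6, Delta 7 — total 24, matching the house size, so no adjustment is needed.
Delta receives 7.

7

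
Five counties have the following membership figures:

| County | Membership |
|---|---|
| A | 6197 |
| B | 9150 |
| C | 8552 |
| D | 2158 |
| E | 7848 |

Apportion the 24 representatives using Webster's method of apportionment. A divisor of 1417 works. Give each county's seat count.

With modified divisor 1417: modified quotas A 4.373, B 6.457, C 6.035, D 1.523, E 5.538.
Rounding to the nearest integer: A 4, B 6, C 6, D 2, E 6 (total 24).

A=4; B=6; C=6; D=2; E=6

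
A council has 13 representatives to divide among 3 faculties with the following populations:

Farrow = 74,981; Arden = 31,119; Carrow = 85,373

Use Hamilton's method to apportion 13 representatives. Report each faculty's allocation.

Total 191473; standard divisor 191473/13 ≈ 14728.692.
Standard quotas: Farrow 5.0908, Arden 2.1128, Carrow 5.7964.
Lower quotas: Farrow 5, Arden 2, Carrow 5 (sum 12, leaving 1 seat).
Remainders in descending order: Carrow 0.7964, Arden 0.1128, Farrow 0.0908.
The surplus seat goes to Carrow.

Farrow: 5, Arden: 2, Carrow: 6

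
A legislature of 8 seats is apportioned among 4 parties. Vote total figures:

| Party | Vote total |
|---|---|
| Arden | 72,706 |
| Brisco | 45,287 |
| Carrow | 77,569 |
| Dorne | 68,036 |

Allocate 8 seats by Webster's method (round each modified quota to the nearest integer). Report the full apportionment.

Standard divisor 263598/8 ≈ 32949.75; standard quotas: Arden 2.207, Brisco 1.374, Carrow 2.354, Dorne 2.065.
Rounding to the nearest integer gives 2, 1, 2, 2 = 7 seats, so the divisor must be adjusted.
With modified divisor 30600: modified quotas Arden 2.376, Brisco 1.480, Carrow 2.535, Dorne 2.223.
Rounding to the nearest integer: Arden 2, Brisco 1, Carrow 3, Dorne 2 (total 8).

Arden=2, Brisco=1, Carrow=3, Dorne=2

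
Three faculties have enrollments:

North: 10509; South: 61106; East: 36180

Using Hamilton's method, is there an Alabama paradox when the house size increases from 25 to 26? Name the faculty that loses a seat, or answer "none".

North

At 25 seats: North 3, South 14, East 8.
At 26 seats: North 2, South 15, East 9.
North drops from 3 to 2.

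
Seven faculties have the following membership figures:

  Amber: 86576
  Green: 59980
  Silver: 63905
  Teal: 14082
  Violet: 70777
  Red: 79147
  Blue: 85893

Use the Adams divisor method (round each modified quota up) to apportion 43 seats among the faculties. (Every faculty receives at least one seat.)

Standard divisor 460360/43 ≈ 10706.047; standard quotas: Amber 8.087, Green 5.602, Silver 5.969, Teal 1.315, Violet 6.611, Red 7.393, Blue 8.023.
Rounding up gives 9, 6, 6, 2, 7, 8, 9 = 47 seats, so the divisor must be adjusted.
With modified divisor 11900: modified quotas Amber 7.275, Green 5.040, Silver 5.370, Teal 1.183, Violet 5.948, Red 6.651, Blue 7.218.
Rounding up: Amber 8, Green 6, Silver 6, Teal 2, Violet 6, Red 7, Blue 8 (total 43).

Amber 8; Green 6; Silver 6; Teal 2; Violet 6; Red 7; Blue 8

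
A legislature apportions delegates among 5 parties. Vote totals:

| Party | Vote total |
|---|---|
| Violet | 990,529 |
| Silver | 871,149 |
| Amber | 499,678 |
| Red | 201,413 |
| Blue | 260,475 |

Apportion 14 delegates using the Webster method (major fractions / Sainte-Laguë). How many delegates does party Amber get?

3

Standard divisor 2823244/14 ≈ 201660.286; standard quotas: Violet 4.912, Silver 4.320, Amber 2.478, Red 0.999, Blue 1.292.
Rounding to the nearest integer gives 5, 4, 2, 1, 1 = 13 seats, so the divisor must be adjusted.
With modified divisor 196700: modified quotas Violet 5.036, Silver 4.429, Amber 2.540, Red 1.024, Blue 1.324.
Rounding to the nearest integer: Violet 5, Silver 4, Amber 3, Red 1, Blue 1 (total 14).
Amber receives 3.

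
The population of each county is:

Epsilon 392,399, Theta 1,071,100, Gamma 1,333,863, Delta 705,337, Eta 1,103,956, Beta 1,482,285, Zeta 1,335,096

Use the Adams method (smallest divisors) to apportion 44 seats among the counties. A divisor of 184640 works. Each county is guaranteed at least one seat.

With modified divisor 184640: modified quotas Epsilon 2.125, Theta 5.801, Gamma 7.224, Delta 3.820, Eta 5.979, Beta 8.028, Zeta 7.231.
Rounding up: Epsilon 3, Theta 6, Gamma 8, Delta 4, Eta 6, Beta 9, Zeta 8 (total 44).

Epsilon=3, Theta=6, Gamma=8, Delta=4, Eta=6, Beta=9, Zeta=8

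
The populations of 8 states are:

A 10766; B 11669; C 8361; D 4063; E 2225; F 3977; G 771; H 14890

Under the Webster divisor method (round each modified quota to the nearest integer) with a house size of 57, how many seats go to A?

11

Standard divisor 56722/57 ≈ 995.123; standard quotas: A 10.819, B 11.726, C 8.402, D 4.083, E 2.236, F 3.996, G 0.775, H 14.963.
Rounding to the nearest integer gives A 11, B 12, C 8, D 4, E 2, F 4, G 1, H 15 — total 57, matching the house size, so no adjustment is needed.
A receives 11.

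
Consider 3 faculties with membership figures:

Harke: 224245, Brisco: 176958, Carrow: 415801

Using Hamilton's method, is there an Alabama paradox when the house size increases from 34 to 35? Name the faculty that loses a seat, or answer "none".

Brisco

At 34 seats: Harke 9, Brisco 8, Carrow 17.
At 35 seats: Harke 10, Brisco 7, Carrow 18.
Brisco drops from 8 to 7.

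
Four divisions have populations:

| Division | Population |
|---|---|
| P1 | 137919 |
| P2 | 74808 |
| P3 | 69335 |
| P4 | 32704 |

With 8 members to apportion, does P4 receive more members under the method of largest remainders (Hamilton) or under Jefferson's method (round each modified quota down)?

Hamilton: P1 3, P2 2, P3 2, P4 1.
Jefferson: P1 4, P2 2, P3 2, P4 0.
P4 gets 1 under Hamilton and 0 under Jefferson.

Hamilton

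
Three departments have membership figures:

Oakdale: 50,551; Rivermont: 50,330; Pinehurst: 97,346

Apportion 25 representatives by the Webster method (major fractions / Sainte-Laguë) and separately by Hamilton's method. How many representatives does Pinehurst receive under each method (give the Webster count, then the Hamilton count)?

13 and 12

Webster: Oakdale 6, Rivermont 6, Pinehurst 13.
Hamilton: Oakdale 7, Rivermont 6, Pinehurst 12.
Pinehurst gets 13 under Webster and 12 under Hamilton.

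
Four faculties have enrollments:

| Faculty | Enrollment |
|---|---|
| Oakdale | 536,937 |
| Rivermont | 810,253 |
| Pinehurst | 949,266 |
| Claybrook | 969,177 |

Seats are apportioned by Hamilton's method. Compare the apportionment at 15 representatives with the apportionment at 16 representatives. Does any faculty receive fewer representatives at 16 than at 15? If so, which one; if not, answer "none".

At 15 seats: Oakdale 3, Rivermont 4, Pinehurst 4, Claybrook 4.
At 16 seats: Oakdale 2, Rivermont 4, Pinehurst 5, Claybrook 5.
Oakdale drops from 3 to 2.

Oakdale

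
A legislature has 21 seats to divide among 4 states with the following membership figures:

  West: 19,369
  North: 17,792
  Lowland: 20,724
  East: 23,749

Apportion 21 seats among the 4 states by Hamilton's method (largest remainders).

Standard divisor: 81634 ÷ 21 ≈ 3887.333.
Standard quotas: West 4.9826, North 4.5769, Lowland 5.3312, East 6.1093.
Lower quotas: West 4, North 4, Lowland 5, East 6 (sum 19, leaving 2 seats).
Remainders in descending order: West 0.9826, North 0.5769, Lowland 0.3312, East 0.1093.
Largest remainders: West, North receive the extra seats.

West=5; North=5; Lowland=5; East=6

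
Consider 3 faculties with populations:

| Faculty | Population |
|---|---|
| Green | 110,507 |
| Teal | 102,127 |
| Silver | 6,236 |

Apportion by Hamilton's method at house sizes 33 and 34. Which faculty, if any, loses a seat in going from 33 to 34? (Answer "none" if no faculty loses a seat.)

none

At 33 seats: Green 17, Teal 15, Silver 1.
At 34 seats: Green 17, Teal 16, Silver 1.
No faculty's allocation decreased.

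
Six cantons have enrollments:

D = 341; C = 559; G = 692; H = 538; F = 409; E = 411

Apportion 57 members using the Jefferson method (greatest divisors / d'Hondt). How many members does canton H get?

10

Standard divisor 2950/57 ≈ 51.754; standard quotas: D 6.589, C 10.801, G 13.371, H 10.395, F 7.903, E 7.941.
Rounding down gives 6, 10, 13, 10, 7, 7 = 53 seats, so the divisor must be adjusted.
With modified divisor 49: modified quotas D 6.959, C 11.408, G 14.122, H 10.980, F 8.347, E 8.388.
Rounding down: D 6, C 11, G 14, H 10, F 8, E 8 (total 57).
H receives 10.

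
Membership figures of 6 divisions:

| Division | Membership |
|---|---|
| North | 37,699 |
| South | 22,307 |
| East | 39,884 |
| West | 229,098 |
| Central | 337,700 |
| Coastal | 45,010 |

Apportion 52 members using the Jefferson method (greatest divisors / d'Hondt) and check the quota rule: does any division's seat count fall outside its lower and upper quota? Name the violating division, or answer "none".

Central

Standard quotas: North 2.754, South 1.630, East 2.914, West 16.739, Central 24.674, Coastal 3.289.
Jefferson allocation: North 2, South 1, East 3, West 17, Central 26, Coastal 3.
Central has quota 24.674 (lower 24, upper 25) but receives 26 — outside the quota interval.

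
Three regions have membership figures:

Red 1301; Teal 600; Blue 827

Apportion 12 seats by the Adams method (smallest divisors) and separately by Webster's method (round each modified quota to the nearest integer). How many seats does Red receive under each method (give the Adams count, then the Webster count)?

Adams: Red 5, Teal 3, Blue 4.
Webster: Red 6, Teal 3, Blue 3.
Red gets 5 under Adams and 6 under Webster.

5 and 6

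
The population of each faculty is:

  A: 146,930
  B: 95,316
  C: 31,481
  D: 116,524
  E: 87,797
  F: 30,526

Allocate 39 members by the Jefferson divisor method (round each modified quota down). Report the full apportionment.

A 12, B 7, C 2, D 9, E 7, F 2

Standard divisor 508574/39 ≈ 13040.359; standard quotas: A 11.267, B 7.309, C 2.414, D 8.936, E 6.733, F 2.341.
Rounding down gives 11, 7, 2, 8, 6, 2 = 36 seats, so the divisor must be adjusted.
With modified divisor 12100: modified quotas A 12.143, B 7.877, C 2.602, D 9.630, E 7.256, F 2.523.
Rounding down: A 12, B 7, C 2, D 9, E 7, F 2 (total 39).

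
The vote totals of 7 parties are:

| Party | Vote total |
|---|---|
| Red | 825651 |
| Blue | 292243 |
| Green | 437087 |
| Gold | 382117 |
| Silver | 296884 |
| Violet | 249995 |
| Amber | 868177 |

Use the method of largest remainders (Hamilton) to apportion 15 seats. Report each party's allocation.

Standard divisor: 3352154 ÷ 15 ≈ 223476.933.
Standard quotas: Red 3.6946, Blue 1.3077, Green 1.9558, Gold 1.7099, Silver 1.3285, Violet 1.1187, Amber 3.8849.
Lower quotas: Red 3, Blue 1, Green 1, Gold 1, Silver 1, Violet 1, Amber 3 (sum 11, leaving 4 seats).
Remainders in descending order: Green 0.9558, Amber 0.8849, Gold 0.7099, Red 0.6946, Silver 0.3285, Blue 0.3077, Violet 0.1187.
The surplus seats go to Green, Amber, Gold, Red.

Red 4, Blue 1, Green 2, Gold 2, Silver 1, Violet 1, Amber 4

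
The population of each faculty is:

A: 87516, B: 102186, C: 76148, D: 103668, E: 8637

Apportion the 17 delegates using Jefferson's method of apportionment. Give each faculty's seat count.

Standard divisor 378155/17 ≈ 22244.412; standard quotas: A 3.934, B 4.594, C 3.423, D 4.660, E 0.388.
Rounding down gives 3, 4, 3, 4, 0 = 14 seats, so the divisor must be adjusted.
With modified divisor 19700: modified quotas A 4.442, B 5.187, C 3.865, D 5.262, E 0.438.
Rounding down: A 4, B 5, C 3, D 5, E 0 (total 17).

A 4; B 5; C 3; D 5; E 0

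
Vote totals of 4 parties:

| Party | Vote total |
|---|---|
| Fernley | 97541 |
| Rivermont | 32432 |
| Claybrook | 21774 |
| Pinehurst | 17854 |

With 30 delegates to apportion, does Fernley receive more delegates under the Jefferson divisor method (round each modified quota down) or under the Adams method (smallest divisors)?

Jefferson

Jefferson: Fernley 18, Rivermont 5, Claybrook 4, Pinehurst 3.
Adams: Fernley 17, Rivermont 6, Claybrook 4, Pinehurst 3.
Fernley gets 18 under Jefferson and 17 under Adams.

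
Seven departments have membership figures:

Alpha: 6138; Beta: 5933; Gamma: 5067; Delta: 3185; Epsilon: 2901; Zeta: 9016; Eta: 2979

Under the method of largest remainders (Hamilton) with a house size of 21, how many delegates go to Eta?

2

Standard divisor: 35219 ÷ 21 ≈ 1677.095.
Standard quotas: Alpha 3.6599, Beta 3.5377, Gamma 3.0213, Delta 1.8991, Epsilon 1.7298, Zeta 5.3760, Eta 1.7763.
Lower quotas: Alpha 3, Beta 3, Gamma 3, Delta 1, Epsilon 1, Zeta 5, Eta 1 (sum 17, leaving 4 seats).
Remainders in descending order: Delta 0.8991, Eta 0.7763, Epsilon 0.7298, Alpha 0.6599, Beta 0.5377, Zeta 0.3760, Gamma 0.0213.
Largest remainders: Delta, Eta, Epsilon, Alpha receive the extra seats.
Eta receives 2.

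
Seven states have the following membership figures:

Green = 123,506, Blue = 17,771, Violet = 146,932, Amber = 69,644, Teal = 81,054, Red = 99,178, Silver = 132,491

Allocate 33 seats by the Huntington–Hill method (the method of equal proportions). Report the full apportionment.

With divisor 20274: modified quotas Green 6.092, Blue 0.877, Violet 7.247, Amber 3.435, Teal 3.998, Red 4.892, Silver 6.535.
Geometric-mean thresholds: Green √(6·7)=6.481, Blue (min 1), Violet √(7·8)=7.483, Amber √(3·4)=3.464, Teal √(3·4)=3.464, Red √(4·5)=4.472, Silver √(6·7)=6.481.
Each quota rounded against its threshold gives Green 6, Blue 1, Violet 7, Amber 3, Teal 4, Red 5, Silver 7 (total 33).

Green: 6; Blue: 1; Violet: 7; Amber: 3; Teal: 4; Red: 5; Silver: 7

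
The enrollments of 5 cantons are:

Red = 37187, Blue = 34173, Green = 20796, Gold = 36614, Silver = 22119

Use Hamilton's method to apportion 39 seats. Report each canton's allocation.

Total 150889; standard divisor 150889/39 ≈ 3868.949.
Standard quotas: Red 9.6117, Blue 8.8326, Green 5.3751, Gold 9.4636, Silver 5.7171.
Lower quotas: Red 9, Blue 8, Green 5, Gold 9, Silver 5 (sum 36, leaving 3 seats).
Remainders in descending order: Blue 0.8326, Silver 0.7171, Red 0.6117, Gold 0.4636, Green 0.3751.
The surplus seats go to Blue, Silver, Red.

Red: 10, Blue: 9, Green: 5, Gold: 9, Silver: 6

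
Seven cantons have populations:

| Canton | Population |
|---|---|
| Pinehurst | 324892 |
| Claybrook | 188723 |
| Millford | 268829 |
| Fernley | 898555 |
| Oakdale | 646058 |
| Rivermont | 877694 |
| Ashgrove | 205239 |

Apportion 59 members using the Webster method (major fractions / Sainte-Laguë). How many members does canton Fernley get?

15

Standard divisor 3409990/59 ≈ 57796.441; standard quotas: Pinehurst 5.621, Claybrook 3.265, Millford 4.651, Fernley 15.547, Oakdale 11.178, Rivermont 15.186, Ashgrove 3.551.
Rounding to the nearest integer gives 6, 3, 5, 16, 11, 15, 4 = 60 seats, so the divisor must be adjusted.
With modified divisor 58300: modified quotas Pinehurst 5.573, Claybrook 3.237, Millford 4.611, Fernley 15.413, Oakdale 11.082, Rivermont 15.055, Ashgrove 3.520.
Rounding to the nearest integer: Pinehurst 6, Claybrook 3, Millford 5, Fernley 15, Oakdale 11, Rivermont 15, Ashgrove 4 (total 59).
Fernley receives 15.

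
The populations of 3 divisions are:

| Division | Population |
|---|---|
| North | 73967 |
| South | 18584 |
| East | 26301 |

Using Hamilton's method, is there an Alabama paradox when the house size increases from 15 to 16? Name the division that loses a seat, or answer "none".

At 15 seats: North 9, South 3, East 3.
At 16 seats: North 10, South 2, East 4.
South drops from 3 to 2.

South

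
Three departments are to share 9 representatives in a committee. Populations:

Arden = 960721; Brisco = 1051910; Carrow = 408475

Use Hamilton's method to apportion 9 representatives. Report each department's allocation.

Standard divisor: 2421106 ÷ 9 ≈ 269011.778.
Standard quotas: Arden 3.5713, Brisco 3.9103, Carrow 1.5184.
Lower quotas: Arden 3, Brisco 3, Carrow 1 (sum 7, leaving 2 seats).
Remainders in descending order: Brisco 0.9103, Arden 0.5713, Carrow 0.5184.
The surplus seats go to Brisco, Arden.

Arden: 4, Brisco: 4, Carrow: 1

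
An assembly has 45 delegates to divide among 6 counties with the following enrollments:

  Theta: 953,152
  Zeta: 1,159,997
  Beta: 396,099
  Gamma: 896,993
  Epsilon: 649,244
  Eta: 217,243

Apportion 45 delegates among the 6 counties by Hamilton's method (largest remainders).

Theta 10, Zeta 12, Beta 4, Gamma 10, Epsilon 7, Eta 2

Total 4272728; standard divisor 4272728/45 ≈ 94949.511.
Standard quotas: Theta 10.0385, Zeta 12.2170, Beta 4.1717, Gamma 9.4471, Epsilon 6.8378, Eta 2.2880.
Lower quotas: Theta 10, Zeta 12, Beta 4, Gamma 9, Epsilon 6, Eta 2 (sum 43, leaving 2 seats).
Remainders in descending order: Epsilon 0.8378, Gamma 0.4471, Eta 0.2880, Zeta 0.2170, Beta 0.1717, Theta 0.0385.
The surplus seats go to Epsilon, Gamma.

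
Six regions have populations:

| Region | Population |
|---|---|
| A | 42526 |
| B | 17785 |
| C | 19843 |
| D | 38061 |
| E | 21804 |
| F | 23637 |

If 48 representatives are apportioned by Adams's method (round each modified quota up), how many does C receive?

Standard divisor 163656/48 ≈ 3409.5; standard quotas: A 12.473, B 5.216, C 5.820, D 11.163, E 6.395, F 6.933.
Rounding up gives 13, 6, 6, 12, 7, 7 = 51 seats, so the divisor must be adjusted.
With modified divisor 3600: modified quotas A 11.813, B 4.940, C 5.512, D 10.572, E 6.057, F 6.566.
Rounding up: A 12, B 5, C 6, D 11, E 7, F 7 (total 48).
C receives 6.

6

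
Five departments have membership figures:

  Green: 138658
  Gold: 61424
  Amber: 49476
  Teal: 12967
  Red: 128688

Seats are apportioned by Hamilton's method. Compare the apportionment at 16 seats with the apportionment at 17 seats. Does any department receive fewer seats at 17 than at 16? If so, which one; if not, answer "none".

At 16 seats: Green 6, Gold 2, Amber 2, Teal 1, Red 5.
At 17 seats: Green 6, Gold 3, Amber 2, Teal 0, Red 6.
Teal drops from 1 to 0.

Teal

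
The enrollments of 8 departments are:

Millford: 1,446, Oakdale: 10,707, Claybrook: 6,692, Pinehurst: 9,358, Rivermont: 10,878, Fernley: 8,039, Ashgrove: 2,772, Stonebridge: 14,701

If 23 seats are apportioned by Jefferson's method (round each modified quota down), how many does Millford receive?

Standard divisor 64593/23 ≈ 2808.391; standard quotas: Millford 0.515, Oakdale 3.813, Claybrook 2.383, Pinehurst 3.332, Rivermont 3.873, Fernley 2.862, Ashgrove 0.987, Stonebridge 5.235.
Rounding down gives 0, 3, 2, 3, 3, 2, 0, 5 = 18 seats, so the divisor must be adjusted.
With modified divisor 2400: modified quotas Millford 0.603, Oakdale 4.461, Claybrook 2.788, Pinehurst 3.899, Rivermont 4.532, Fernley 3.350, Ashgrove 1.155, Stonebridge 6.125.
Rounding down: Millford 0, Oakdale 4, Claybrook 2, Pinehurst 3, Rivermont 4, Fernley 3, Ashgrove 1, Stonebridge 6 (total 23).
Millford receives 0.

0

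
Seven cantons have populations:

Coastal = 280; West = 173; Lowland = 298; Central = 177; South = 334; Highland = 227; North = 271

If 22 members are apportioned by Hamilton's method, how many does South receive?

4

The standard divisor is 1760/22 = 80.
Standard quotas: Coastal 3.500, West 2.163, Lowland 3.725, Central 2.212, South 4.175, Highland 2.837, North 3.388.
Lower quotas: Coastal 3, West 2, Lowland 3, Central 2, South 4, Highland 2, North 3 (sum 19, leaving 3 seats).
Remainders in descending order: Highland 0.838, Lowland 0.725, Coastal 0.500, North 0.388, Central 0.212, South 0.175, West 0.163.
The surplus seats go to Highland, Lowland, Coastal.
South receives 4.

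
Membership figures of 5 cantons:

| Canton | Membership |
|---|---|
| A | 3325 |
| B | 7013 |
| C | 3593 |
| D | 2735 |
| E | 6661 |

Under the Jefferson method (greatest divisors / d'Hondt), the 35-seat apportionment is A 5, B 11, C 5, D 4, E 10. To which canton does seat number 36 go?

E

Priority for the next seat is population ÷ (current seats + 1).
Priorities: A 554.167, B 584.417, C 598.833, D 547.000, E 605.545.
Highest priority: E.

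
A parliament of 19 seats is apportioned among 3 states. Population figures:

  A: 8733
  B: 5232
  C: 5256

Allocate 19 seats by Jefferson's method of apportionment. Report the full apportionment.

Standard divisor 19221/19 ≈ 1011.632; standard quotas: A 8.633, B 5.172, C 5.196.
Rounding down gives 8, 5, 5 = 18 seats, so the divisor must be adjusted.
With modified divisor 900: modified quotas A 9.703, B 5.813, C 5.840.
Rounding down: A 9, B 5, C 5 (total 19).

A 9, B 5, C 5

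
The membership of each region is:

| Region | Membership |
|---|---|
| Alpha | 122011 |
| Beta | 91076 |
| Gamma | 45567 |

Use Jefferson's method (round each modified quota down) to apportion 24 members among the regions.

Alpha 12, Beta 8, Gamma 4

Standard divisor 258654/24 ≈ 10777.25; standard quotas: Alpha 11.321, Beta 8.451, Gamma 4.228.
Rounding down gives 11, 8, 4 = 23 seats, so the divisor must be adjusted.
With modified divisor 10144: modified quotas Alpha 12.028, Beta 8.978, Gamma 4.492.
Rounding down: Alpha 12, Beta 8, Gamma 4 (total 24).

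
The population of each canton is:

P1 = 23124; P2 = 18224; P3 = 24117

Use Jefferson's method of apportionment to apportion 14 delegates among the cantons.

Standard divisor 65465/14 ≈ 4676.071; standard quotas: P1 4.945, P2 3.897, P3 5.158.
Rounding down gives 4, 3, 5 = 12 seats, so the divisor must be adjusted.
With modified divisor 4300: modified quotas P1 5.378, P2 4.238, P3 5.609.
Rounding down: P1 5, P2 4, P3 5 (total 14).

P1 5, P2 4, P3 5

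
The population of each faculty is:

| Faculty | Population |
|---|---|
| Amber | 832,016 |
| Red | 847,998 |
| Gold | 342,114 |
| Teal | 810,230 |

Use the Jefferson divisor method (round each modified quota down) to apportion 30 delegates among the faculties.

Standard divisor 2832358/30 ≈ 94411.933; standard quotas: Amber 8.813, Red 8.982, Gold 3.624, Teal 8.582.
Rounding down gives 8, 8, 3, 8 = 27 seats, so the divisor must be adjusted.
With modified divisor 87800: modified quotas Amber 9.476, Red 9.658, Gold 3.897, Teal 9.228.
Rounding down: Amber 9, Red 9, Gold 3, Teal 9 (total 30).

Amber=9; Red=9; Gold=3; Teal=9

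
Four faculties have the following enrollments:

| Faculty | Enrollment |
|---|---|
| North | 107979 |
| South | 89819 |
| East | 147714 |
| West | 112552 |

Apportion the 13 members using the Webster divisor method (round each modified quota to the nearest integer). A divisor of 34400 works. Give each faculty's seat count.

With modified divisor 34400: modified quotas North 3.139, South 2.611, East 4.294, West 3.272.
Rounding to the nearest integer: North 3, South 3, East 4, West 3 (total 13).

North=3, South=3, East=4, West=3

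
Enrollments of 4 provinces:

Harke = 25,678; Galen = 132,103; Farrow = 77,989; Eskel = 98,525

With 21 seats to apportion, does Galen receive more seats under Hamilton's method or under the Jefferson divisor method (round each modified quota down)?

Jefferson

Hamilton: Harke 2, Galen 8, Farrow 5, Eskel 6.
Jefferson: Harke 1, Galen 9, Farrow 5, Eskel 6.
Galen gets 8 under Hamilton and 9 under Jefferson.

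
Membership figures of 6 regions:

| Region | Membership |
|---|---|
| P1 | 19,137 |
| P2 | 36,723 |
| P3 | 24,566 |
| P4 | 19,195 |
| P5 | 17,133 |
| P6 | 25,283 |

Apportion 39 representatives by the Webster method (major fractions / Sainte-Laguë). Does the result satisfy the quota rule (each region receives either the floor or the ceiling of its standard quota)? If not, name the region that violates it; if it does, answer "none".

Standard quotas: P1 5.255, P2 10.083, P3 6.745, P4 5.270, P5 4.704, P6 6.942.
Webster allocation: P1 5, P2 10, P3 7, P4 5, P5 5, P6 7.
Every allocation lies between the lower and upper quota.

none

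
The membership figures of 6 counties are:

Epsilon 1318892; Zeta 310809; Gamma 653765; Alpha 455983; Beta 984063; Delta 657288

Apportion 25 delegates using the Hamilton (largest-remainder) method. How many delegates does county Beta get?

Total 4380800; standard divisor 4380800/25 = 175232.
Standard quotas: Epsilon 7.5265, Zeta 1.7737, Gamma 3.7309, Alpha 2.6022, Beta 5.6158, Delta 3.7510.
Lower quotas: Epsilon 7, Zeta 1, Gamma 3, Alpha 2, Beta 5, Delta 3 (sum 21, leaving 4 seats).
Remainders in descending order: Zeta 0.7737, Delta 0.7510, Gamma 0.7309, Beta 0.6158, Alpha 0.6022, Epsilon 0.5265.
Largest remainders: Zeta, Delta, Gamma, Beta receive the extra seats.
Beta receives 6.

6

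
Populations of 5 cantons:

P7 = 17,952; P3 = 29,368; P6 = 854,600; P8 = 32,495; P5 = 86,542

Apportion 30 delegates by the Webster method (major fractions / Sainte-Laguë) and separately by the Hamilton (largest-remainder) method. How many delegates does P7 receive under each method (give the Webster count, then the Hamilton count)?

Webster: P7 1, P3 1, P6 25, P8 1, P5 2.
Hamilton: P7 0, P3 1, P6 25, P8 1, P5 3.
P7 gets 1 under Webster and 0 under Hamilton.

1 and 0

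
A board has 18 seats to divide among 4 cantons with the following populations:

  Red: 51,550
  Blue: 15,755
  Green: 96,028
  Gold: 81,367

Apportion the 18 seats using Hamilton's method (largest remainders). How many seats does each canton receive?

Total 244700; standard divisor 244700/18 ≈ 13594.444.
Standard quotas: Red 3.7920, Blue 1.1589, Green 7.0638, Gold 5.9853.
Lower quotas: Red 3, Blue 1, Green 7, Gold 5 (sum 16, leaving 2 seats).
Remainders in descending order: Gold 0.9853, Red 0.7920, Blue 0.1589, Green 0.0638.
Largest remainders: Gold, Red receive the extra seats.

Red: 4; Blue: 1; Green: 7; Gold: 6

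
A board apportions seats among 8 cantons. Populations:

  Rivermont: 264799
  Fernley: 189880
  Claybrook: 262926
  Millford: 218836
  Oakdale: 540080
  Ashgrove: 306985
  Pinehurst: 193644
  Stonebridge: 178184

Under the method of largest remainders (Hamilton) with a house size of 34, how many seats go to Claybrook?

4

Standard divisor: 2155334 ÷ 34 ≈ 63392.176.
Standard quotas: Rivermont 4.1772, Fernley 2.9953, Claybrook 4.1476, Millford 3.4521, Oakdale 8.5197, Ashgrove 4.8426, Pinehurst 3.0547, Stonebridge 2.8108.
Lower quotas: Rivermont 4, Fernley 2, Claybrook 4, Millford 3, Oakdale 8, Ashgrove 4, Pinehurst 3, Stonebridge 2 (sum 30, leaving 4 seats).
Remainders in descending order: Fernley 0.9953, Ashgrove 0.8426, Stonebridge 0.8108, Oakdale 0.5197, Millford 0.4521, Rivermont 0.1772, Claybrook 0.1476, Pinehurst 0.0547.
The surplus seats go to Fernley, Ashgrove, Stonebridge, Oakdale.
Claybrook receives 4.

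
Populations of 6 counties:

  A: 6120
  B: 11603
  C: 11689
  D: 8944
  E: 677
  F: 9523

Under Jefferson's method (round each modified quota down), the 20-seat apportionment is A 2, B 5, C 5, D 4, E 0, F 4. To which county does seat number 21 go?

Priority for the next seat is population ÷ (current seats + 1).
Priorities: A 2040.000, B 1933.833, C 1948.167, D 1788.800, E 677.000, F 1904.600.
Highest priority: A.

A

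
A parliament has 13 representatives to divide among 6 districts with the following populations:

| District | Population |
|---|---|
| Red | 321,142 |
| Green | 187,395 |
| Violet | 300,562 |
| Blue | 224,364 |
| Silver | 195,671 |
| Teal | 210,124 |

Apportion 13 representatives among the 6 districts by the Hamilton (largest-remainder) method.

The standard divisor is 1439258/13 ≈ 110712.154.
Standard quotas: Red 2.9007, Green 1.6926, Violet 2.7148, Blue 2.0266, Silver 1.7674, Teal 1.8979.
Lower quotas: Red 2, Green 1, Violet 2, Blue 2, Silver 1, Teal 1 (sum 9, leaving 4 seats).
Remainders in descending order: Red 0.9007, Teal 0.8979, Silver 0.7674, Violet 0.7148, Green 0.6926, Blue 0.0266.
The surplus seats go to Red, Teal, Silver, Violet.

Red 3; Green 1; Violet 3; Blue 2; Silver 2; Teal 2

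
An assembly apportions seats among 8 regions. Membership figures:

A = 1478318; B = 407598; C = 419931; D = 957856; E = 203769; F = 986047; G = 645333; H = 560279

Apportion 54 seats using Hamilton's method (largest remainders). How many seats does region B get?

Total 5659131; standard divisor 5659131/54 ≈ 104798.722.
Standard quotas: A 14.1063, B 3.8893, C 4.0070, D 9.1400, E 1.9444, F 9.4090, G 6.1578, H 5.3462.
Lower quotas: A 14, B 3, C 4, D 9, E 1, F 9, G 6, H 5 (sum 51, leaving 3 seats).
Remainders in descending order: E 0.9444, B 0.8893, F 0.4090, H 0.3462, G 0.1578, D 0.1400, A 0.1063, C 0.0070.
The surplus seats go to E, B, F.
B receives 4.

4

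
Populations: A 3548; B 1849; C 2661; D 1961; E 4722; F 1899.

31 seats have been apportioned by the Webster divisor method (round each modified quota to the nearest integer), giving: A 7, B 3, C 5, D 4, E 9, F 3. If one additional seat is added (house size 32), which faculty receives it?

Priority for the next seat is population ÷ (current seats + 0.5).
Priorities: A 473.067, B 528.286, C 483.818, D 435.778, E 497.053, F 542.571.
Highest priority: F.

F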